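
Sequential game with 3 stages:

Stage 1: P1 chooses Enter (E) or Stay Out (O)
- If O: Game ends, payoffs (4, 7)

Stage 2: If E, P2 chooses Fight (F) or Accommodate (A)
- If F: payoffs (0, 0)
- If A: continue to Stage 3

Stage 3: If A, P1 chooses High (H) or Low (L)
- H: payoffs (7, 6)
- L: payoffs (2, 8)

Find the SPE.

SPE: (E, A, H); Outcome (7, 6)

Work:
Stage 3: P1 chooses H (7 vs 2)
Stage 2: P2: F->0, A->6 (anticipating H). Choose A
Stage 1: P1: O->4, E->7 (anticipating A, H). Choose E
SPE path: E -> A -> H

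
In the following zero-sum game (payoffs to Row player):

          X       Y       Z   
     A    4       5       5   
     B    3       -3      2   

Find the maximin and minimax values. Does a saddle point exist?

Maximin = 4, Minimax = 4, Saddle: True

Work:
Row minimums: [4, -3] → maximin = 4
Column maximums: [4, 5, 5] → minimax = 4
Saddle point exists! Game value = 4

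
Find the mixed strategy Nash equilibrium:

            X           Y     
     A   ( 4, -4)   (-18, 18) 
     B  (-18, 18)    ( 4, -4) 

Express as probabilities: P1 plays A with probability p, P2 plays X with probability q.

p = 0.5, q = 0.5

Work:
Find probabilities that make opponent indifferent:
P2 chooses q to make P1 indifferent between A and B
P1 chooses p to make P2 indifferent between X and Y
Mixed NE: P1 plays (A: 0.5, B: 0.5), P2 plays (X: 0.5, Y: 0.5)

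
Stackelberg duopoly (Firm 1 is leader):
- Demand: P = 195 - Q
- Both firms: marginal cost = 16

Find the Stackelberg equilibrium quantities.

q₁* (leader) = 89.5, q₂* (follower) = 44.75

Work:
Follower's reaction: q₂ = (a - c - q₁)/2
Leader substitutes: π₁ = q₁·(a - q₁ - (a-c-q₁)/2 - c)
FOC: q₁* = (195 - 16)/2 = 89.50
Then: q₂* = (195 - 16 - 89.5)/2 = 44.75
Leader has first-mover advantage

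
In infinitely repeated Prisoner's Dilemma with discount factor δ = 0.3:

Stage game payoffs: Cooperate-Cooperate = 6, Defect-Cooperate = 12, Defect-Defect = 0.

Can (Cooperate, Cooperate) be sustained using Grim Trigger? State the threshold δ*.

δ* = 0.5; since δ = 0.3 < 0.5, cooperation cannot be sustained

Work:
For Grim Trigger:
Cooperate forever: 6/(1-δ)
Defect then punished: 12 + 0·δ/(1-δ)
Need: 6/(1-δ) ≥ 12 + 0·δ/(1-δ)
Solving: δ ≥ (T-R)/(T-P) = (12-6)/(12-0) = 0.5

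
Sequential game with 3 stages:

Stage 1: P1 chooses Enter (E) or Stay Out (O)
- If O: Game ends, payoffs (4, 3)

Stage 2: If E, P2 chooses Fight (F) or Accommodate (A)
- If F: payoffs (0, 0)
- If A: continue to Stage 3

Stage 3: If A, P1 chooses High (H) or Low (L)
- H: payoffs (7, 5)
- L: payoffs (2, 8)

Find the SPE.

SPE: (E, A, H); Outcome (7, 5)

Work:
Stage 3: P1 chooses H (7 vs 2)
Stage 2: P2: F->0, A->5 (anticipating H). Choose A
Stage 1: P1: O->4, E->7 (anticipating A, H). Choose E
SPE path: E -> A -> H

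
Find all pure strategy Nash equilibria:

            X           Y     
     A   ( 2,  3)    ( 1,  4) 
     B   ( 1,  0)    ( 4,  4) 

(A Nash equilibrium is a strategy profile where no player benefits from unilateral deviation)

Nash equilibrium: (B, Y)

Work:
Best responses:
  P1 vs X: payoffs [2, 1] → best response A (payoff 2)
  P1 vs Y: payoffs [1, 4] → best response B (payoff 4)
  P2 vs A: payoffs [3, 4] → best response Y (payoff 4)
  P2 vs B: payoffs [0, 4] → best response Y (payoff 4)
Mutual best responses: (B,Y) → Nash equilibria.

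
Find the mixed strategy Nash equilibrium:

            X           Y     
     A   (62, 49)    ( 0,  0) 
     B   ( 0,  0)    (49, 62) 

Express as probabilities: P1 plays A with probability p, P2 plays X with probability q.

p = 0.5586, q = 0.4414

Work:
Find probabilities that make opponent indifferent:
P2 chooses q to make P1 indifferent between A and B
P1 chooses p to make P2 indifferent between X and Y
Mixed NE: P1 plays (A: 0.5586, B: 0.4414), P2 plays (X: 0.4414, Y: 0.5586)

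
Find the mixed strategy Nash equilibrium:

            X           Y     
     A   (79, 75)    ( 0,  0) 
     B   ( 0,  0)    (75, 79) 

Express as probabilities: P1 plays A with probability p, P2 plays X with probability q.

p = 0.513, q = 0.487

Work:
Find probabilities that make opponent indifferent:
P2 chooses q to make P1 indifferent between A and B
P1 chooses p to make P2 indifferent between X and Y
Mixed NE: P1 plays (A: 0.513, B: 0.487), P2 plays (X: 0.487, Y: 0.513)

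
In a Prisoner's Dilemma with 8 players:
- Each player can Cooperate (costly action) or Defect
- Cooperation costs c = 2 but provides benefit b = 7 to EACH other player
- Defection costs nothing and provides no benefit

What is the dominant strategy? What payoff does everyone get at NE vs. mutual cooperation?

Dominant: Defect; NE payoff = 0; Coop payoff = 47

Work:
Defect dominates (saves cost c = 2, benefit to others is external)
NE: All defect → everyone gets 0
If all cooperate: each receives (7)×7 - 2 = 47
Social dilemma: 47 > 0 but NE gives 0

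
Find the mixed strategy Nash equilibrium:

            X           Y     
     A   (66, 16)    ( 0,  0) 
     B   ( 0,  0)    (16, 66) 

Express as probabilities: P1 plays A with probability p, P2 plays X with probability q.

p = 0.8049, q = 0.1951

Work:
Find probabilities that make opponent indifferent:
P2 chooses q to make P1 indifferent between A and B
P1 chooses p to make P2 indifferent between X and Y
Mixed NE: P1 plays (A: 0.8049, B: 0.1951), P2 plays (X: 0.1951, Y: 0.8049)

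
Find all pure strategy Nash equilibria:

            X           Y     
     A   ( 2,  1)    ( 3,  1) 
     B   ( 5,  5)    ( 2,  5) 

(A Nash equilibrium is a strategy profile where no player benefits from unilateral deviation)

Nash equilibrium: (A, Y), (B, X)

Work:
Best responses:
  P1 vs X: payoffs [2, 5] → best response B (payoff 5)
  P1 vs Y: payoffs [3, 2] → best response A (payoff 3)
  P2 vs A: payoffs [1, 1] → best response X/Y (payoff 1)
  P2 vs B: payoffs [5, 5] → best response X/Y (payoff 5)
Mutual best responses: (A,Y), (B,X) → Nash equilibria.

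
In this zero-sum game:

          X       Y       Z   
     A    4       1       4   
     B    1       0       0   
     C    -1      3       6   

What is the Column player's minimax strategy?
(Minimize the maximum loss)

Column should play Y, value = 3

Work:
Column player minimizes Row's maximum payoff:
Column X: max payoff to Row = 4
Column Y: max payoff to Row = 3
Column Z: max payoff to Row = 6
Minimum is 3, achieved by column Y.
Minimax strategy: Y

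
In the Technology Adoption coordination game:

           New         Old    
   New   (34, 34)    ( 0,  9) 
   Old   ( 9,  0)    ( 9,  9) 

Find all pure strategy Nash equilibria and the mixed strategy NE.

Pure NE: (New, New) and (Old, Old); Mixed NE: p = 0.2647, q = 0.2647

Work:
Check pure NE:
(New, New): (34, 34) - no unilateral deviation beneficial
(Old, Old): (9, 9) - no unilateral deviation beneficial
Mixed NE: P1 plays New with p = 0.2647, P2 plays New with q = 0.2647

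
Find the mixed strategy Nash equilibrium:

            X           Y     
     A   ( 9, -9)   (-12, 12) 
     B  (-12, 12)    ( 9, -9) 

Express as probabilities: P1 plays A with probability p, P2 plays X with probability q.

p = 0.5, q = 0.5

Work:
Find probabilities that make opponent indifferent:
P2 chooses q to make P1 indifferent between A and B
P1 chooses p to make P2 indifferent between X and Y
Mixed NE: P1 plays (A: 0.5, B: 0.5), P2 plays (X: 0.5, Y: 0.5)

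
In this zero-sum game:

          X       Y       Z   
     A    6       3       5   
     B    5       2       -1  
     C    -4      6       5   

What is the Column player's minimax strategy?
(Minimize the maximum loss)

Column should play Z, value = 5

Work:
Column player minimizes Row's maximum payoff:
Column X: max payoff to Row = 6
Column Y: max payoff to Row = 6
Column Z: max payoff to Row = 5
Minimum is 5, achieved by column Z.
Minimax strategy: Z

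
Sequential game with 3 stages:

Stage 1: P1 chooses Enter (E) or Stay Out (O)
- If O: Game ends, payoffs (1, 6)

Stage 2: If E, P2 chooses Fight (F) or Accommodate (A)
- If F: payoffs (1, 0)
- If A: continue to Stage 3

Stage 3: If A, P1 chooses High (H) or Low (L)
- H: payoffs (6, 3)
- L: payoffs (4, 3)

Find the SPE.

SPE: (E, A, H); Outcome (6, 3)

Work:
Stage 3: P1 chooses H (6 vs 4)
Stage 2: P2: F->0, A->3 (anticipating H). Choose A
Stage 1: P1: O->1, E->6 (anticipating A, H). Choose E
SPE path: E -> A -> H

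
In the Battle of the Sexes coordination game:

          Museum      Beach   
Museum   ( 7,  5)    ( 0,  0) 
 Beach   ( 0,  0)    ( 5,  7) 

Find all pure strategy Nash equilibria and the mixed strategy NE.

Pure NE: (Museum, Museum) and (Beach, Beach); Mixed NE: p = 0.5833, q = 0.4167

Work:
Check pure NE:
(Museum, Museum): (7, 5) - no unilateral deviation beneficial
(Beach, Beach): (5, 7) - no unilateral deviation beneficial
Mixed NE: P1 plays Museum with p = 0.5833, P2 plays Museum with q = 0.4167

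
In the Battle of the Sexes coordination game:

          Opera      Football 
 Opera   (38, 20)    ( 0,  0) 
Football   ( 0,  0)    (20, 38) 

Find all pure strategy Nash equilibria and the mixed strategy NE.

Pure NE: (Opera, Opera) and (Football, Football); Mixed NE: p = 0.6552, q = 0.3448

Work:
Check pure NE:
(Opera, Opera): (38, 20) - no unilateral deviation beneficial
(Football, Football): (20, 38) - no unilateral deviation beneficial
Mixed NE: P1 plays Opera with p = 0.6552, P2 plays Opera with q = 0.3448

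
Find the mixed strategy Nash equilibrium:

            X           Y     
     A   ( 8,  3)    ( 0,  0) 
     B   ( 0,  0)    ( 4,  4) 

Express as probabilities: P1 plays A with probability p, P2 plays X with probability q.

p = 0.5714, q = 0.3333

Work:
Find probabilities that make opponent indifferent:
P2 chooses q to make P1 indifferent between A and B
P1 chooses p to make P2 indifferent between X and Y
Mixed NE: P1 plays (A: 0.5714, B: 0.4286), P2 plays (X: 0.3333, Y: 0.6667)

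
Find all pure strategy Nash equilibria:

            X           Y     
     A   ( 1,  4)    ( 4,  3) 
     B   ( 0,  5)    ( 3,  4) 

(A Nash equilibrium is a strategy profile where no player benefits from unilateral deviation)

Nash equilibrium: (A, X)

Work:
Best responses:
  P1 vs X: payoffs [1, 0] → best response A (payoff 1)
  P1 vs Y: payoffs [4, 3] → best response A (payoff 4)
  P2 vs A: payoffs [4, 3] → best response X (payoff 4)
  P2 vs B: payoffs [5, 4] → best response X (payoff 5)
Mutual best responses: (A,X) → Nash equilibria.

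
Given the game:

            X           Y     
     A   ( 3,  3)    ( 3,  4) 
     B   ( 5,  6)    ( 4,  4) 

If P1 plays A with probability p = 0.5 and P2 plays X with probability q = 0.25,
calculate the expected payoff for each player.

E[P1] = 3.625, E[P2] = 4.125

Work:
E[P1] = p·q·π₁(A,X) + p·(1-q)·π₁(A,Y) + (1-p)·q·π₁(B,X) + (1-p)·(1-q)·π₁(B,Y)
= 0.5·0.25·3 + 0.5·0.75·3 + 0.5·0.25·5 + 0.5·0.75·4
= 3.625

E[P2] = 4.125 (similar calculation)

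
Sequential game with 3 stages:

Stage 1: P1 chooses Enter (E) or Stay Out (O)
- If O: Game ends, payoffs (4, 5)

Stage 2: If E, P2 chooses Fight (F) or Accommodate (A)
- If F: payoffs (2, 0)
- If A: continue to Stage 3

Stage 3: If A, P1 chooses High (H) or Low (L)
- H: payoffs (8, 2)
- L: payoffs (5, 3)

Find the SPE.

SPE: (E, A, H); Outcome (8, 2)

Work:
Stage 3: P1 chooses H (8 vs 5)
Stage 2: P2: F->0, A->2 (anticipating H). Choose A
Stage 1: P1: O->4, E->8 (anticipating A, H). Choose E
SPE path: E -> A -> H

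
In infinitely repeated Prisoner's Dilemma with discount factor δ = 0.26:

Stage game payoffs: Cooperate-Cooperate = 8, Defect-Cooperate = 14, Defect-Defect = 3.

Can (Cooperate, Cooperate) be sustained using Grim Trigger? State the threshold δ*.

δ* = 0.5455; since δ = 0.26 < 0.5455, cooperation cannot be sustained

Work:
For Grim Trigger:
Cooperate forever: 8/(1-δ)
Defect then punished: 14 + 3·δ/(1-δ)
Need: 8/(1-δ) ≥ 14 + 3·δ/(1-δ)
Solving: δ ≥ (T-R)/(T-P) = (14-8)/(14-3) = 0.5455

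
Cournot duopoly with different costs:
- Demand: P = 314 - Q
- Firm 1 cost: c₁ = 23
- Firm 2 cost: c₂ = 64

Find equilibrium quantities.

q₁* = 110.67, q₂* = 69.67

Work:
Reaction: q₁ = (314 - 23 - q₂)/2
Reaction: q₂ = (314 - 64 - q₁)/2
Solve simultaneously:
q₁* = (314 - 2×23 + 64)/3 = 110.67
q₂* = (314 - 2×64 + 23)/3 = 69.67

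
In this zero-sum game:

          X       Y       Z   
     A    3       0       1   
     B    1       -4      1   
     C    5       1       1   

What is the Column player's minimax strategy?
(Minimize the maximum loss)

Column should play Y or Z (all achieve the minimum), value = 1

Work:
Column player minimizes Row's maximum payoff:
Column X: max payoff to Row = 5
Column Y: max payoff to Row = 1
Column Z: max payoff to Row = 1
Minimum is 1, achieved by columns Y, Z (tied).
Each of Y or Z is a minimax strategy.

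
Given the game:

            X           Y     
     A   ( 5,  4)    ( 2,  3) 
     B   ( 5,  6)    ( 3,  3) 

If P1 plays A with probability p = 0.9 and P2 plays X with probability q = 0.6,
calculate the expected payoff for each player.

E[P1] = 3.84, E[P2] = 3.72

Work:
E[P1] = p·q·π₁(A,X) + p·(1-q)·π₁(A,Y) + (1-p)·q·π₁(B,X) + (1-p)·(1-q)·π₁(B,Y)
= 0.9·0.6·5 + 0.9·0.4·2 + 0.1·0.6·5 + 0.1·0.4·3
= 3.84

E[P2] = 3.72 (similar calculation)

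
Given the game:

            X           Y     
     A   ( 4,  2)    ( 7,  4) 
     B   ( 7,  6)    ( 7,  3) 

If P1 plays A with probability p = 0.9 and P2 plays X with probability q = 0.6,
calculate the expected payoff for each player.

E[P1] = 5.38, E[P2] = 3.0

Work:
E[P1] = p·q·π₁(A,X) + p·(1-q)·π₁(A,Y) + (1-p)·q·π₁(B,X) + (1-p)·(1-q)·π₁(B,Y)
= 0.9·0.6·4 + 0.9·0.4·7 + 0.1·0.6·7 + 0.1·0.4·7
= 5.38

E[P2] = 3.0 (similar calculation)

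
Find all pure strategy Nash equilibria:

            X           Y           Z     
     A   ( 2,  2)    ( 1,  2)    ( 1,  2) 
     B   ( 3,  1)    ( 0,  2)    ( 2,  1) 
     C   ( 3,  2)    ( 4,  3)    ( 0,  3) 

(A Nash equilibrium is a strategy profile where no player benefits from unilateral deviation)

Nash equilibrium: (C, Y)

Work:
Best responses:
  P1 vs X: payoffs [2, 3, 3] → best response B/C (payoff 3)
  P1 vs Y: payoffs [1, 0, 4] → best response C (payoff 4)
  P1 vs Z: payoffs [1, 2, 0] → best response B (payoff 2)
  P2 vs A: payoffs [2, 2, 2] → best response X/Y/Z (payoff 2)
  P2 vs B: payoffs [1, 2, 1] → best response Y (payoff 2)
  P2 vs C: payoffs [2, 3, 3] → best response Y/Z (payoff 3)
Mutual best responses: (C,Y) → Nash equilibria.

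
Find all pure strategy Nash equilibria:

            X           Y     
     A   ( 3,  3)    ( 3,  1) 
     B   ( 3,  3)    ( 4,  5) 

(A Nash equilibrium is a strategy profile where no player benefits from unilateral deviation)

Nash equilibrium: (A, X), (B, Y)

Work:
Best responses:
  P1 vs X: payoffs [3, 3] → best response A/B (payoff 3)
  P1 vs Y: payoffs [3, 4] → best response B (payoff 4)
  P2 vs A: payoffs [3, 1] → best response X (payoff 3)
  P2 vs B: payoffs [3, 5] → best response Y (payoff 5)
Mutual best responses: (A,X), (B,Y) → Nash equilibria.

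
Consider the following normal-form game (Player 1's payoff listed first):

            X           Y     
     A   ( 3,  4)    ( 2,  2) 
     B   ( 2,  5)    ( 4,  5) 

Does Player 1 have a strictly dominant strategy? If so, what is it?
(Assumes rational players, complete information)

No strictly dominant strategy exists for Player 1

Work:
A strategy strictly dominates another if it gives a strictly higher payoff against every opponent action. Compare each pair of P1's strategies column-by-column:
  A vs B: [3 vs 2, 2 vs 4] → A does not strictly dominate B (column Y: 2 ≤ 4)
  B vs A: [2 vs 3, 4 vs 2] → B does not strictly dominate A (column X: 2 ≤ 3)
No single strategy strictly dominates all others → no strictly dominant strategy.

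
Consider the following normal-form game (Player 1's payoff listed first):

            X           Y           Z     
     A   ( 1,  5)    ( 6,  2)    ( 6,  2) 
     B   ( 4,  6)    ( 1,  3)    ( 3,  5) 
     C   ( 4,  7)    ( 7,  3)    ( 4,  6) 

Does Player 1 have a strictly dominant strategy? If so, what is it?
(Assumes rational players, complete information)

No strictly dominant strategy exists for Player 1

Work:
A strategy strictly dominates another if it gives a strictly higher payoff against every opponent action. Compare each pair of P1's strategies column-by-column:
  A vs B: [1 vs 4, 6 vs 1, 6 vs 3] → A does not strictly dominate B (column X: 1 ≤ 4)
  A vs C: [1 vs 4, 6 vs 7, 6 vs 4] → A does not strictly dominate C (column X: 1 ≤ 4)
  B vs A: [4 vs 1, 1 vs 6, 3 vs 6] → B does not strictly dominate A (column Y: 1 ≤ 6)
  B vs C: [4 vs 4, 1 vs 7, 3 vs 4] → B does not strictly dominate C (column X: 4 ≤ 4)
  C vs A: [4 vs 1, 7 vs 6, 4 vs 6] → C does not strictly dominate A (column Z: 4 ≤ 6)
  C vs B: [4 vs 4, 7 vs 1, 4 vs 3] → C does not strictly dominate B (column X: 4 ≤ 4)
No single strategy strictly dominates all others → no strictly dominant strategy.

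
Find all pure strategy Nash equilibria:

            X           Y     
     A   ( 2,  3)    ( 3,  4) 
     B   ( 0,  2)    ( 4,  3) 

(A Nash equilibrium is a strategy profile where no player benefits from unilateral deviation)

Nash equilibrium: (B, Y)

Work:
Best responses:
  P1 vs X: payoffs [2, 0] → best response A (payoff 2)
  P1 vs Y: payoffs [3, 4] → best response B (payoff 4)
  P2 vs A: payoffs [3, 4] → best response Y (payoff 4)
  P2 vs B: payoffs [2, 3] → best response Y (payoff 3)
Mutual best responses: (B,Y) → Nash equilibria.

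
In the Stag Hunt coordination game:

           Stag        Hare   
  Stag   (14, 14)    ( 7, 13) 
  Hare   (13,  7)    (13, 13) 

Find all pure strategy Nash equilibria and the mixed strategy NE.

Pure NE: (Stag, Stag) and (Hare, Hare); Mixed NE: p = 0.8571, q = 0.8571

Work:
Check pure NE:
(Stag, Stag): (14, 14) - no unilateral deviation beneficial
(Hare, Hare): (13, 13) - no unilateral deviation beneficial
Mixed NE: P1 plays Stag with p = 0.8571, P2 plays Stag with q = 0.8571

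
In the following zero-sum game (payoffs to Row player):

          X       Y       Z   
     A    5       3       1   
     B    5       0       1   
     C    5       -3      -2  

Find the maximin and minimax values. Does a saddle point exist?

Maximin = 1, Minimax = 1, Saddle: True

Work:
Row minimums: [1, 0, -3] → maximin = 1
Column maximums: [5, 3, 1] → minimax = 1
Saddle point exists! Game value = 1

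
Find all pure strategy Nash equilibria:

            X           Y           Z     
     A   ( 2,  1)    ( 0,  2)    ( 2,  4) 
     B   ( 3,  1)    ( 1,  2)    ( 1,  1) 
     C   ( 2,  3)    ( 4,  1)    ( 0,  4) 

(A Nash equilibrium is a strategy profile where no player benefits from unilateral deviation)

Nash equilibrium: (A, Z)

Work:
Best responses:
  P1 vs X: payoffs [2, 3, 2] → best response B (payoff 3)
  P1 vs Y: payoffs [0, 1, 4] → best response C (payoff 4)
  P1 vs Z: payoffs [2, 1, 0] → best response A (payoff 2)
  P2 vs A: payoffs [1, 2, 4] → best response Z (payoff 4)
  P2 vs B: payoffs [1, 2, 1] → best response Y (payoff 2)
  P2 vs C: payoffs [3, 1, 4] → best response Z (payoff 4)
Mutual best responses: (A,Z) → Nash equilibria.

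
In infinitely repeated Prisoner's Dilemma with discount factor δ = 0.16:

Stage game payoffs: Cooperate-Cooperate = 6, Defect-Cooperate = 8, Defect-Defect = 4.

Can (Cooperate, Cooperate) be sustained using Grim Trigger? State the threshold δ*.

δ* = 0.5; since δ = 0.16 < 0.5, cooperation cannot be sustained

Work:
For Grim Trigger:
Cooperate forever: 6/(1-δ)
Defect then punished: 8 + 4·δ/(1-δ)
Need: 6/(1-δ) ≥ 8 + 4·δ/(1-δ)
Solving: δ ≥ (T-R)/(T-P) = (8-6)/(8-4) = 0.5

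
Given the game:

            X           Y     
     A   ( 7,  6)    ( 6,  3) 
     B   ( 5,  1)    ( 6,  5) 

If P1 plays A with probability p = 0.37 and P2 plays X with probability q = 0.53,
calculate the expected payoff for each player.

E[P1] = 5.8622, E[P2] = 3.5127

Work:
E[P1] = p·q·π₁(A,X) + p·(1-q)·π₁(A,Y) + (1-p)·q·π₁(B,X) + (1-p)·(1-q)·π₁(B,Y)
= 0.37·0.53·7 + 0.37·0.47·6 + 0.63·0.53·5 + 0.63·0.47·6
= 5.8622

E[P2] = 3.5127 (similar calculation)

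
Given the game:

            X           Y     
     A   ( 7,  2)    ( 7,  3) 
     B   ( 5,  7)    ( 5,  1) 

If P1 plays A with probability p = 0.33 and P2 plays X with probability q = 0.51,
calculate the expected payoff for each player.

E[P1] = 5.66, E[P2] = 3.5419

Work:
E[P1] = p·q·π₁(A,X) + p·(1-q)·π₁(A,Y) + (1-p)·q·π₁(B,X) + (1-p)·(1-q)·π₁(B,Y)
= 0.33·0.51·7 + 0.33·0.49·7 + 0.67·0.51·5 + 0.67·0.49·5
= 5.66

E[P2] = 3.5419 (similar calculation)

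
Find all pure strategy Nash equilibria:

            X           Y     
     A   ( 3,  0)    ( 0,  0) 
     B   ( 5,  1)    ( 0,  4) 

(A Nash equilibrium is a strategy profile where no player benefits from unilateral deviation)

Nash equilibrium: (A, Y), (B, Y)

Work:
Best responses:
  P1 vs X: payoffs [3, 5] → best response B (payoff 5)
  P1 vs Y: payoffs [0, 0] → best response A/B (payoff 0)
  P2 vs A: payoffs [0, 0] → best response X/Y (payoff 0)
  P2 vs B: payoffs [1, 4] → best response Y (payoff 4)
Mutual best responses: (A,Y), (B,Y) → Nash equilibria.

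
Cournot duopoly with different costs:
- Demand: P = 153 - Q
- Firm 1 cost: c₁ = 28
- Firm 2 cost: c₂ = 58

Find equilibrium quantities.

q₁* = 51.67, q₂* = 21.67

Work:
Reaction: q₁ = (153 - 28 - q₂)/2
Reaction: q₂ = (153 - 58 - q₁)/2
Solve simultaneously:
q₁* = (153 - 2×28 + 58)/3 = 51.67
q₂* = (153 - 2×58 + 28)/3 = 21.67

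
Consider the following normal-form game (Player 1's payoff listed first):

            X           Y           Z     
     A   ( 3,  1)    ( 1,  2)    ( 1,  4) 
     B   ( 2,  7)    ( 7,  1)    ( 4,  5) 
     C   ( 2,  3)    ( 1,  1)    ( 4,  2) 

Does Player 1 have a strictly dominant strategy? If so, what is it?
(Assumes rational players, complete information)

No strictly dominant strategy exists for Player 1

Work:
A strategy strictly dominates another if it gives a strictly higher payoff against every opponent action. Compare each pair of P1's strategies column-by-column:
  A vs B: [3 vs 2, 1 vs 7, 1 vs 4] → A does not strictly dominate B (column Y: 1 ≤ 7)
  A vs C: [3 vs 2, 1 vs 1, 1 vs 4] → A does not strictly dominate C (column Y: 1 ≤ 1)
  B vs A: [2 vs 3, 7 vs 1, 4 vs 1] → B does not strictly dominate A (column X: 2 ≤ 3)
  B vs C: [2 vs 2, 7 vs 1, 4 vs 4] → B does not strictly dominate C (column X: 2 ≤ 2)
  C vs A: [2 vs 3, 1 vs 1, 4 vs 1] → C does not strictly dominate A (column X: 2 ≤ 3)
  C vs B: [2 vs 2, 1 vs 7, 4 vs 4] → C does not strictly dominate B (column X: 2 ≤ 2)
No single strategy strictly dominates all others → no strictly dominant strategy.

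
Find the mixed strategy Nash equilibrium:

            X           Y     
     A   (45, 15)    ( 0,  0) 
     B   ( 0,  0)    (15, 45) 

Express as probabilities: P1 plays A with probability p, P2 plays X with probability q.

p = 0.75, q = 0.25

Work:
Find probabilities that make opponent indifferent:
P2 chooses q to make P1 indifferent between A and B
P1 chooses p to make P2 indifferent between X and Y
Mixed NE: P1 plays (A: 0.75, B: 0.25), P2 plays (X: 0.25, Y: 0.75)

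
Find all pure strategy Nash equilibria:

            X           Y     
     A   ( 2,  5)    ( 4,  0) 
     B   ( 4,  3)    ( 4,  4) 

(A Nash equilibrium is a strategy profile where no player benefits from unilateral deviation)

Nash equilibrium: (B, Y)

Work:
Best responses:
  P1 vs X: payoffs [2, 4] → best response B (payoff 4)
  P1 vs Y: payoffs [4, 4] → best response A/B (payoff 4)
  P2 vs A: payoffs [5, 0] → best response X (payoff 5)
  P2 vs B: payoffs [3, 4] → best response Y (payoff 4)
Mutual best responses: (B,Y) → Nash equilibria.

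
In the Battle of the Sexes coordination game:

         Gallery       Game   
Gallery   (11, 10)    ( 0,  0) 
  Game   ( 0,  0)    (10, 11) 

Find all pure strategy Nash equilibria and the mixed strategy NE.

Pure NE: (Gallery, Gallery) and (Game, Game); Mixed NE: p = 0.5238, q = 0.4762

Work:
Check pure NE:
(Gallery, Gallery): (11, 10) - no unilateral deviation beneficial
(Game, Game): (10, 11) - no unilateral deviation beneficial
Mixed NE: P1 plays Gallery with p = 0.5238, P2 plays Gallery with q = 0.4762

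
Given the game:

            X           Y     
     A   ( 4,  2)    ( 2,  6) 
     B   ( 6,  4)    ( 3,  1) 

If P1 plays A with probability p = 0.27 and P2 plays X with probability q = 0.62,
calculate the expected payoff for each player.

E[P1] = 4.4226, E[P2] = 3.0382

Work:
E[P1] = p·q·π₁(A,X) + p·(1-q)·π₁(A,Y) + (1-p)·q·π₁(B,X) + (1-p)·(1-q)·π₁(B,Y)
= 0.27·0.62·4 + 0.27·0.38·2 + 0.73·0.62·6 + 0.73·0.38·3
= 4.4226

E[P2] = 3.0382 (similar calculation)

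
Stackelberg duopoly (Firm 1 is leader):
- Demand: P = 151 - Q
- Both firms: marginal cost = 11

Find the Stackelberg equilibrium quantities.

q₁* (leader) = 70.0, q₂* (follower) = 35.0

Work:
Follower's reaction: q₂ = (a - c - q₁)/2
Leader substitutes: π₁ = q₁·(a - q₁ - (a-c-q₁)/2 - c)
FOC: q₁* = (151 - 11)/2 = 70.00
Then: q₂* = (151 - 11 - 70.0)/2 = 35.00
Leader has first-mover advantage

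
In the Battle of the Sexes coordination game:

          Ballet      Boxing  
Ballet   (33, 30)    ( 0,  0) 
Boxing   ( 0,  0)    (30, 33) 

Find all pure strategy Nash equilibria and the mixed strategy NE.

Pure NE: (Ballet, Ballet) and (Boxing, Boxing); Mixed NE: p = 0.5238, q = 0.4762

Work:
Check pure NE:
(Ballet, Ballet): (33, 30) - no unilateral deviation beneficial
(Boxing, Boxing): (30, 33) - no unilateral deviation beneficial
Mixed NE: P1 plays Ballet with p = 0.5238, P2 plays Ballet with q = 0.4762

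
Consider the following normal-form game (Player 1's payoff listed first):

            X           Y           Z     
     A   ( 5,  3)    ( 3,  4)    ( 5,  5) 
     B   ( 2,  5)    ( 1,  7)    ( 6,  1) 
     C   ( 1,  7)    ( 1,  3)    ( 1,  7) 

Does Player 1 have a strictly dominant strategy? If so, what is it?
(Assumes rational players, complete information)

No strictly dominant strategy exists for Player 1

Work:
A strategy strictly dominates another if it gives a strictly higher payoff against every opponent action. Compare each pair of P1's strategies column-by-column:
  A vs B: [5 vs 2, 3 vs 1, 5 vs 6] → A does not strictly dominate B (column Z: 5 ≤ 6)
  A vs C: [5 vs 1, 3 vs 1, 5 vs 1] → A strictly dominates C
  B vs A: [2 vs 5, 1 vs 3, 6 vs 5] → B does not strictly dominate A (column X: 2 ≤ 5)
  B vs C: [2 vs 1, 1 vs 1, 6 vs 1] → B does not strictly dominate C (column Y: 1 ≤ 1)
  C vs A: [1 vs 5, 1 vs 3, 1 vs 5] → C does not strictly dominate A (column X: 1 ≤ 5)
  C vs B: [1 vs 2, 1 vs 1, 1 vs 6] → C does not strictly dominate B (column X: 1 ≤ 2)
No single strategy strictly dominates all others → no strictly dominant strategy.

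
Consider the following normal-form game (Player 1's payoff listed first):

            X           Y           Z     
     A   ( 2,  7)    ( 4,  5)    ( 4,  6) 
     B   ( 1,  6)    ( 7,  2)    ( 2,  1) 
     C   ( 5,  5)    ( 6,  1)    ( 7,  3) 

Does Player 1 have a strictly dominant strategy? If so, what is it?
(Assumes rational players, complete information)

No strictly dominant strategy exists for Player 1

Work:
A strategy strictly dominates another if it gives a strictly higher payoff against every opponent action. Compare each pair of P1's strategies column-by-column:
  A vs B: [2 vs 1, 4 vs 7, 4 vs 2] → A does not strictly dominate B (column Y: 4 ≤ 7)
  A vs C: [2 vs 5, 4 vs 6, 4 vs 7] → A does not strictly dominate C (column X: 2 ≤ 5)
  B vs A: [1 vs 2, 7 vs 4, 2 vs 4] → B does not strictly dominate A (column X: 1 ≤ 2)
  B vs C: [1 vs 5, 7 vs 6, 2 vs 7] → B does not strictly dominate C (column X: 1 ≤ 5)
  C vs A: [5 vs 2, 6 vs 4, 7 vs 4] → C strictly dominates A
  C vs B: [5 vs 1, 6 vs 7, 7 vs 2] → C does not strictly dominate B (column Y: 6 ≤ 7)
No single strategy strictly dominates all others → no strictly dominant strategy.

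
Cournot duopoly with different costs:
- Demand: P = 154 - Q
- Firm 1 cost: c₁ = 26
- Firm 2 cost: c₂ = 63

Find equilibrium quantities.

q₁* = 55.0, q₂* = 18.0

Work:
Reaction: q₁ = (154 - 26 - q₂)/2
Reaction: q₂ = (154 - 63 - q₁)/2
Solve simultaneously:
q₁* = (154 - 2×26 + 63)/3 = 55.0
q₂* = (154 - 2×63 + 26)/3 = 18.0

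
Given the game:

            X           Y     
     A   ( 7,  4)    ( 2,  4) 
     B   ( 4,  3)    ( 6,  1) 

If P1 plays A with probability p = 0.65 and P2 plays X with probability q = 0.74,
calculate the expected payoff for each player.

E[P1] = 5.287, E[P2] = 3.468

Work:
E[P1] = p·q·π₁(A,X) + p·(1-q)·π₁(A,Y) + (1-p)·q·π₁(B,X) + (1-p)·(1-q)·π₁(B,Y)
= 0.65·0.74·7 + 0.65·0.26·2 + 0.35·0.74·4 + 0.35·0.26·6
= 5.287

E[P2] = 3.468 (similar calculation)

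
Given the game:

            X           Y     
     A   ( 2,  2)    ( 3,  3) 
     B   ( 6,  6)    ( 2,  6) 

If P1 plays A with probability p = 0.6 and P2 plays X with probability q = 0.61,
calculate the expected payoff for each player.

E[P1] = 3.21, E[P2] = 3.834

Work:
E[P1] = p·q·π₁(A,X) + p·(1-q)·π₁(A,Y) + (1-p)·q·π₁(B,X) + (1-p)·(1-q)·π₁(B,Y)
= 0.6·0.61·2 + 0.6·0.39·3 + 0.4·0.61·6 + 0.4·0.39·2
= 3.21

E[P2] = 3.834 (similar calculation)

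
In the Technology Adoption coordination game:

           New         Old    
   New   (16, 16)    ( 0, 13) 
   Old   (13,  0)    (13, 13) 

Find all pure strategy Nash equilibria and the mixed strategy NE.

Pure NE: (New, New) and (Old, Old); Mixed NE: p = 0.8125, q = 0.8125

Work:
Check pure NE:
(New, New): (16, 16) - no unilateral deviation beneficial
(Old, Old): (13, 13) - no unilateral deviation beneficial
Mixed NE: P1 plays New with p = 0.8125, P2 plays New with q = 0.8125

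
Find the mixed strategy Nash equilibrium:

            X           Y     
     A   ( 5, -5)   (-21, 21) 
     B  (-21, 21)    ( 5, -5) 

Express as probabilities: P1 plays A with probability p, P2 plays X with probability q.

p = 0.5, q = 0.5

Work:
Find probabilities that make opponent indifferent:
P2 chooses q to make P1 indifferent between A and B
P1 chooses p to make P2 indifferent between X and Y
Mixed NE: P1 plays (A: 0.5, B: 0.5), P2 plays (X: 0.5, Y: 0.5)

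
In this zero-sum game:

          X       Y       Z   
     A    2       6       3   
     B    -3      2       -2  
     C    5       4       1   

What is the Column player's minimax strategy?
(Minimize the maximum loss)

Column should play Z, value = 3

Work:
Column player minimizes Row's maximum payoff:
Column X: max payoff to Row = 5
Column Y: max payoff to Row = 6
Column Z: max payoff to Row = 3
Minimum is 3, achieved by column Z.
Minimax strategy: Z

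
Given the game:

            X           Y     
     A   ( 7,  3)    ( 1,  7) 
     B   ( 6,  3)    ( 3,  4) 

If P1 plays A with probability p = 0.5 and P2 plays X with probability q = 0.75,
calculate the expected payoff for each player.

E[P1] = 5.375, E[P2] = 3.625

Work:
E[P1] = p·q·π₁(A,X) + p·(1-q)·π₁(A,Y) + (1-p)·q·π₁(B,X) + (1-p)·(1-q)·π₁(B,Y)
= 0.5·0.75·7 + 0.5·0.25·1 + 0.5·0.75·6 + 0.5·0.25·3
= 5.375

E[P2] = 3.625 (similar calculation)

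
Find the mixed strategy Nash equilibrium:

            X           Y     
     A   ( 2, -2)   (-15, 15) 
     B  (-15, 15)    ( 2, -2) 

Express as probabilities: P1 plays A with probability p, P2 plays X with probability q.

p = 0.5, q = 0.5

Work:
Find probabilities that make opponent indifferent:
P2 chooses q to make P1 indifferent between A and B
P1 chooses p to make P2 indifferent between X and Y
Mixed NE: P1 plays (A: 0.5, B: 0.5), P2 plays (X: 0.5, Y: 0.5)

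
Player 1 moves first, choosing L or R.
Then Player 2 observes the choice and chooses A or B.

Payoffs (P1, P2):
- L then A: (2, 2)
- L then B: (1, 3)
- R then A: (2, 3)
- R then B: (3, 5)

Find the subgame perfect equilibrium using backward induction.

P1 plays R, P2 plays B after L and B after R; Payoff (3, 5)

Work:
Backward induction:
After L: P2 chooses B → P1 gets 1
After R: P2 chooses B → P1 gets 3
P1 chooses R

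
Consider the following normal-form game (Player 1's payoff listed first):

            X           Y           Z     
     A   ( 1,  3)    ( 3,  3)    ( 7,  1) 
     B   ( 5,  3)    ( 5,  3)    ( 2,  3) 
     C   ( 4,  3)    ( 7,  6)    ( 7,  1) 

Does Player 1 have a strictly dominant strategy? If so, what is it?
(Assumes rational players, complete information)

No strictly dominant strategy exists for Player 1

Work:
A strategy strictly dominates another if it gives a strictly higher payoff against every opponent action. Compare each pair of P1's strategies column-by-column:
  A vs B: [1 vs 5, 3 vs 5, 7 vs 2] → A does not strictly dominate B (column X: 1 ≤ 5)
  A vs C: [1 vs 4, 3 vs 7, 7 vs 7] → A does not strictly dominate C (column X: 1 ≤ 4)
  B vs A: [5 vs 1, 5 vs 3, 2 vs 7] → B does not strictly dominate A (column Z: 2 ≤ 7)
  B vs C: [5 vs 4, 5 vs 7, 2 vs 7] → B does not strictly dominate C (column Y: 5 ≤ 7)
  C vs A: [4 vs 1, 7 vs 3, 7 vs 7] → C does not strictly dominate A (column Z: 7 ≤ 7)
  C vs B: [4 vs 5, 7 vs 5, 7 vs 2] → C does not strictly dominate B (column X: 4 ≤ 5)
No single strategy strictly dominates all others → no strictly dominant strategy.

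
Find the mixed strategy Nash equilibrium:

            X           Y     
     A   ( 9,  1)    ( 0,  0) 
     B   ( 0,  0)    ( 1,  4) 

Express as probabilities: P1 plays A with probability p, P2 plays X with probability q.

p = 0.8, q = 0.1

Work:
Find probabilities that make opponent indifferent:
P2 chooses q to make P1 indifferent between A and B
P1 chooses p to make P2 indifferent between X and Y
Mixed NE: P1 plays (A: 0.8, B: 0.2), P2 plays (X: 0.1, Y: 0.9)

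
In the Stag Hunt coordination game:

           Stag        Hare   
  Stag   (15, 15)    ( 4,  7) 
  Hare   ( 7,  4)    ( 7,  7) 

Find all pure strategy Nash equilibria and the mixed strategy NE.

Pure NE: (Stag, Stag) and (Hare, Hare); Mixed NE: p = 0.2727, q = 0.2727

Work:
Check pure NE:
(Stag, Stag): (15, 15) - no unilateral deviation beneficial
(Hare, Hare): (7, 7) - no unilateral deviation beneficial
Mixed NE: P1 plays Stag with p = 0.2727, P2 plays Stag with q = 0.2727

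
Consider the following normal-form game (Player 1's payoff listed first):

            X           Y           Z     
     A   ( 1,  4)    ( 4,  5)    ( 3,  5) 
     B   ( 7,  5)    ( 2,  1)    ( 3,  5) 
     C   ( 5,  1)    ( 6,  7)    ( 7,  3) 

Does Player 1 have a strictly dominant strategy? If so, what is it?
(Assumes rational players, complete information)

No strictly dominant strategy exists for Player 1

Work:
A strategy strictly dominates another if it gives a strictly higher payoff against every opponent action. Compare each pair of P1's strategies column-by-column:
  A vs B: [1 vs 7, 4 vs 2, 3 vs 3] → A does not strictly dominate B (column X: 1 ≤ 7)
  A vs C: [1 vs 5, 4 vs 6, 3 vs 7] → A does not strictly dominate C (column X: 1 ≤ 5)
  B vs A: [7 vs 1, 2 vs 4, 3 vs 3] → B does not strictly dominate A (column Y: 2 ≤ 4)
  B vs C: [7 vs 5, 2 vs 6, 3 vs 7] → B does not strictly dominate C (column Y: 2 ≤ 6)
  C vs A: [5 vs 1, 6 vs 4, 7 vs 3] → C strictly dominates A
  C vs B: [5 vs 7, 6 vs 2, 7 vs 3] → C does not strictly dominate B (column X: 5 ≤ 7)
No single strategy strictly dominates all others → no strictly dominant strategy.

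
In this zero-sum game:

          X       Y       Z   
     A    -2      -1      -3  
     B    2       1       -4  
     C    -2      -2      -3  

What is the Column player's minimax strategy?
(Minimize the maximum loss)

Column should play Z, value = -3

Work:
Column player minimizes Row's maximum payoff:
Column X: max payoff to Row = 2
Column Y: max payoff to Row = 1
Column Z: max payoff to Row = -3
Minimum is -3, achieved by column Z.
Minimax strategy: Z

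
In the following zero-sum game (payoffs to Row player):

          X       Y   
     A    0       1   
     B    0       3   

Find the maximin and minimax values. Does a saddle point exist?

Maximin = 0, Minimax = 0, Saddle: True

Work:
Row minimums: [0, 0] → maximin = 0
Column maximums: [0, 3] → minimax = 0
Saddle point exists! Game value = 0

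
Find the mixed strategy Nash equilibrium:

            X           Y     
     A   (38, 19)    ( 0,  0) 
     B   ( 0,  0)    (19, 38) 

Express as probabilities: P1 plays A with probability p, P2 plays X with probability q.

p = 0.6667, q = 0.3333

Work:
Find probabilities that make opponent indifferent:
P2 chooses q to make P1 indifferent between A and B
P1 chooses p to make P2 indifferent between X and Y
Mixed NE: P1 plays (A: 0.6667, B: 0.3333), P2 plays (X: 0.3333, Y: 0.6667)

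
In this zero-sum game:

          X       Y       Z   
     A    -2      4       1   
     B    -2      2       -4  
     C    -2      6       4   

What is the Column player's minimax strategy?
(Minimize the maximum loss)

Column should play X, value = -2

Work:
Column player minimizes Row's maximum payoff:
Column X: max payoff to Row = -2
Column Y: max payoff to Row = 6
Column Z: max payoff to Row = 4
Minimum is -2, achieved by column X.
Minimax strategy: X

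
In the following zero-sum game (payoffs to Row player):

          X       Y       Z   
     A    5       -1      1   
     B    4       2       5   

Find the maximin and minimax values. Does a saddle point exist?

Maximin = 2, Minimax = 2, Saddle: True

Work:
Row minimums: [-1, 2] → maximin = 2
Column maximums: [5, 2, 5] → minimax = 2
Saddle point exists! Game value = 2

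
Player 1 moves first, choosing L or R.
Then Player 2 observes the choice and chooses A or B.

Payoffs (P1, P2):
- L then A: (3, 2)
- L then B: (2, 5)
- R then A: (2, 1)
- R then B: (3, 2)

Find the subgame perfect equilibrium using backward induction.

P1 plays R, P2 plays B after L and B after R; Payoff (3, 2)

Work:
Backward induction:
After L: P2 chooses B → P1 gets 2
After R: P2 chooses B → P1 gets 3
P1 chooses R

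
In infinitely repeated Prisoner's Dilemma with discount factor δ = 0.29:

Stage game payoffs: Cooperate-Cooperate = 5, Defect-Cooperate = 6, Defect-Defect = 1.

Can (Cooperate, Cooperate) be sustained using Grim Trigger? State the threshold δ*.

δ* = 0.2; since δ = 0.29 ≥ 0.2, cooperation can be sustained

Work:
For Grim Trigger:
Cooperate forever: 5/(1-δ)
Defect then punished: 6 + 1·δ/(1-δ)
Need: 5/(1-δ) ≥ 6 + 1·δ/(1-δ)
Solving: δ ≥ (T-R)/(T-P) = (6-5)/(6-1) = 0.2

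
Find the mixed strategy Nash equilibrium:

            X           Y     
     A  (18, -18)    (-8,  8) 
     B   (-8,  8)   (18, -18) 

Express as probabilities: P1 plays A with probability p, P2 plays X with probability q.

p = 0.5, q = 0.5

Work:
Find probabilities that make opponent indifferent:
P2 chooses q to make P1 indifferent between A and B
P1 chooses p to make P2 indifferent between X and Y
Mixed NE: P1 plays (A: 0.5, B: 0.5), P2 plays (X: 0.5, Y: 0.5)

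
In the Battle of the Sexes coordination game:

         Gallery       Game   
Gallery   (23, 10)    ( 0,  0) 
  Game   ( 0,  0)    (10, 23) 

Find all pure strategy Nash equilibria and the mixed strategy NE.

Pure NE: (Gallery, Gallery) and (Game, Game); Mixed NE: p = 0.697, q = 0.303

Work:
Check pure NE:
(Gallery, Gallery): (23, 10) - no unilateral deviation beneficial
(Game, Game): (10, 23) - no unilateral deviation beneficial
Mixed NE: P1 plays Gallery with p = 0.697, P2 plays Gallery with q = 0.303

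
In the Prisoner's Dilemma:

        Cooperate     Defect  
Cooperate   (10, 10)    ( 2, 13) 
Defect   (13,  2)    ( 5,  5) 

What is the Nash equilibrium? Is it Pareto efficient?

(Defect, Defect) is NE; not Pareto efficient

Work:
Defect dominates Cooperate for both players:
If P2 cooperates: Defect (13) > Cooperate (10)
If P2 defects: Defect (5) > Cooperate (2)
NE: (Defect, Defect) with payoff (5, 5)
But (Cooperate, Cooperate) = (10, 10) Pareto dominates (5, 5)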